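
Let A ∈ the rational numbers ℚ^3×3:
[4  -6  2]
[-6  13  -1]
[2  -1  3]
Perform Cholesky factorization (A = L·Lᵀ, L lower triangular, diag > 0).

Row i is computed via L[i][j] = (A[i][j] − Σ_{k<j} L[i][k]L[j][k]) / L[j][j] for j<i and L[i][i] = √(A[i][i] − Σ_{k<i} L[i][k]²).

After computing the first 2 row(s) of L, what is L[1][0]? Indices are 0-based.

Step 1: L[0][0] = √(4) = 2.
  L[1][0] = (-6) / L[0][0] = -3.
Step 2: L[1][1] = √(4) = 2.

L[1][0] = -3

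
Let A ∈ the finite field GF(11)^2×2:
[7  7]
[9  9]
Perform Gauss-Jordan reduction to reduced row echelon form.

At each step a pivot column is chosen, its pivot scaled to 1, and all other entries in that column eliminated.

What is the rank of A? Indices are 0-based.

rank = 1

[1] R0 /= 7  ⇒  (1, 1)
     R1 -= 9·R0  ⇒  (0, 0)
column 1 empty below row 1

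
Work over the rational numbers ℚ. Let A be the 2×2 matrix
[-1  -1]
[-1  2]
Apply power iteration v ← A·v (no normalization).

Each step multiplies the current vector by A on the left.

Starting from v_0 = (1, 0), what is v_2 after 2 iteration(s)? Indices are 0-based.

v_0 = (1, 0).
v_1 = A·v_0 = (-1, -1).
v_2 = A·v_1 = (2, -1).

v_2 = (2, -1)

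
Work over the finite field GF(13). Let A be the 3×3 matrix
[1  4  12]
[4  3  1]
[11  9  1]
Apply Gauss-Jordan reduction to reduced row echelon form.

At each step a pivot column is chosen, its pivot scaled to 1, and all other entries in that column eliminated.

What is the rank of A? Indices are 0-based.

rank = 3

[1] R0 /= 1  ⇒  (1, 4, 12)
     R1 -= 4·R0  ⇒  (0, 0, 5)
     R2 -= 11·R0  ⇒  (0, 4, 12)
[2] R1 <-> R2
[2] R1 /= 4  ⇒  (0, 1, 3)
     R0 -= 4·R1  ⇒  (1, 0, 0)
[3] R2 /= 5  ⇒  (0, 0, 1)
     R1 -= 3·R2  ⇒  (0, 1, 0)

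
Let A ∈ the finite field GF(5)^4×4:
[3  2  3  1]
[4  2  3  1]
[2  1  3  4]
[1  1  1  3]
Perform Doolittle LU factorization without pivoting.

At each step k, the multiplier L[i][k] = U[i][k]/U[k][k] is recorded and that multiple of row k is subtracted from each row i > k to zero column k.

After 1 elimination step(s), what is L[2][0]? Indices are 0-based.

[col 0] pivot 3
  R1 -= 3*R0 → (0, 1, 4, 3)  (L[1][0] := 3)
  R2 -= 4*R0 → (0, 3, 1, 0)  (L[2][0] := 4)
  R3 -= 2*R0 → (0, 2, 0, 1)  (L[3][0] := 2)

L[2][0] = 4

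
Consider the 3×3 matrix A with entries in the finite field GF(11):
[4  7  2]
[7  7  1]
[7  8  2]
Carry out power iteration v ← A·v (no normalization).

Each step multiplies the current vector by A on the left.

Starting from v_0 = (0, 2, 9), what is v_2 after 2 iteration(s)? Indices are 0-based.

v_0 = (0, 2, 9).
v_1 = A·v_0 = (10, 1, 1).
v_2 = A·v_1 = (5, 1, 3).

v_2 = (5, 1, 3)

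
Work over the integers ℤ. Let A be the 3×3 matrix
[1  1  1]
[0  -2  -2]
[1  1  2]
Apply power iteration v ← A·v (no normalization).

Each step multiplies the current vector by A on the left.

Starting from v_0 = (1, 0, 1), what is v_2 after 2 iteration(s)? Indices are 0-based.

v_0 = (1, 0, 1).
v_1 = A·v_0 = (2, -2, 3).
v_2 = A·v_1 = (3, -2, 6).

v_2 = (3, -2, 6)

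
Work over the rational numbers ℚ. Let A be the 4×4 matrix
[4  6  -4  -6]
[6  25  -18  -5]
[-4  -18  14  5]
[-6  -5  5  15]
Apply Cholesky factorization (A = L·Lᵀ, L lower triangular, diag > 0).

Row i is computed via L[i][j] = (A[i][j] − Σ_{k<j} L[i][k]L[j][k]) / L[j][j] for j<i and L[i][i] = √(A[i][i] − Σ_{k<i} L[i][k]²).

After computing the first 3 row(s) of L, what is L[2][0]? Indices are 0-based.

L[2][0] = -2

Step 1: L[0][0] = √(4) = 2.
  L[1][0] = (6) / L[0][0] = 3.
Step 2: L[1][1] = √(16) = 4.
  L[2][0] = (-4) / L[0][0] = -2.
  L[2][1] = (-12) / L[1][1] = -3.
Step 3: L[2][2] = √(1) = 1.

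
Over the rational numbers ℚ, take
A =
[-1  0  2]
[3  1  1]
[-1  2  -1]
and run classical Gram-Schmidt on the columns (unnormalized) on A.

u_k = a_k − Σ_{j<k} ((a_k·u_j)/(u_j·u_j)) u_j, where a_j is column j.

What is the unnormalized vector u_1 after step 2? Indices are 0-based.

Step 1: u_0 = a_0 = (-1, 3, -1).
Step 2: u_1 = a_1 − (1/11)·u_0 = (1/11, 8/11, 23/11).

u_1 = (1/11, 8/11, 23/11)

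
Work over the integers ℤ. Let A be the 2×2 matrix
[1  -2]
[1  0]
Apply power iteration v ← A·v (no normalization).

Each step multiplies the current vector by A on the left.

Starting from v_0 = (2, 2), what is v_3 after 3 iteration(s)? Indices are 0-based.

v_0 = (2, 2).
v_1 = A·v_0 = (-2, 2).
v_2 = A·v_1 = (-6, -2).
v_3 = A·v_2 = (-2, -6).

v_3 = (-2, -6)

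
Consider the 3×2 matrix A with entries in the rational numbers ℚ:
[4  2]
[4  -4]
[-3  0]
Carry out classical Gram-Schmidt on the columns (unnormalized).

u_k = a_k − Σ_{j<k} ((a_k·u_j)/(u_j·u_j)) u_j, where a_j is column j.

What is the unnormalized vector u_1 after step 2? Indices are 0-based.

u_1 = (114/41, -132/41, -24/41)

Step 1: u_0 = a_0 = (4, 4, -3).
Step 2: u_1 = a_1 − (-8/41)·u_0 = (114/41, -132/41, -24/41).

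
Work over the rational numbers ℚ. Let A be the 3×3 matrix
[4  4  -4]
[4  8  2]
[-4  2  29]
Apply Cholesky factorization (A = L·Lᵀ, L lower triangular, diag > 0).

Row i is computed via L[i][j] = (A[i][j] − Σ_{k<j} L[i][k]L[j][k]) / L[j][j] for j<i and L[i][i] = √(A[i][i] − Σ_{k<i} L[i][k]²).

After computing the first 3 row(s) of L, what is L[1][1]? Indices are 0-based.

L[1][1] = 2

Step 1: L[0][0] = √(4) = 2.
  L[1][0] = (4) / L[0][0] = 2.
Step 2: L[1][1] = √(4) = 2.
  L[2][0] = (-4) / L[0][0] = -2.
  L[2][1] = (6) / L[1][1] = 3.
Step 3: L[2][2] = √(16) = 4.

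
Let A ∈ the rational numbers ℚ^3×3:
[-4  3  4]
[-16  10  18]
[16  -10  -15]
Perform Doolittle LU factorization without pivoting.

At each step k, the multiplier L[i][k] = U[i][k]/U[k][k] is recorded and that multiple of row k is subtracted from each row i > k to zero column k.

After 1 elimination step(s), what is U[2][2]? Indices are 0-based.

k=0: U[0][0]=-4
  eliminate (1,0): mult=4, new row 1: (0, -2, 2); set L[1][0]=4
  eliminate (2,0): mult=-4, new row 2: (0, 2, 1); set L[2][0]=-4

U[2][2] = 1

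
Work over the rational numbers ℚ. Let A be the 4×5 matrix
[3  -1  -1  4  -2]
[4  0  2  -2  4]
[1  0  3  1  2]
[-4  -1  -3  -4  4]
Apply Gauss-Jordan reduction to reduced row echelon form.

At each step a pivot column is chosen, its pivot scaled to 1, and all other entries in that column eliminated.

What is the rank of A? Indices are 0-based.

rank = 4

pivot(0,0)=3: scale R0 → (1, -1/3, -1/3, 4/3, -2/3)
  clear (1,0): R1 −= (4)R0 → (0, 4/3, 10/3, -22/3, 20/3)
  clear (2,0): R2 −= (1)R0 → (0, 1/3, 10/3, -1/3, 8/3)
  clear (3,0): R3 −= (-4)R0 → (0, -7/3, -13/3, 4/3, 4/3)
pivot(1,1)=4/3: scale R1 → (0, 1, 5/2, -11/2, 5)
  clear (0,1): R0 −= (-1/3)R1 → (1, 0, 1/2, -1/2, 1)
  clear (2,1): R2 −= (1/3)R1 → (0, 0, 5/2, 3/2, 1)
  clear (3,1): R3 −= (-7/3)R1 → (0, 0, 3/2, -23/2, 13)
pivot(2,2)=5/2: scale R2 → (0, 0, 1, 3/5, 2/5)
  clear (0,2): R0 −= (1/2)R2 → (1, 0, 0, -4/5, 4/5)
  clear (1,2): R1 −= (5/2)R2 → (0, 1, 0, -7, 4)
  clear (3,2): R3 −= (3/2)R2 → (0, 0, 0, -62/5, 62/5)
pivot(3,3)=-62/5: scale R3 → (0, 0, 0, 1, -1)
  clear (0,3): R0 −= (-4/5)R3 → (1, 0, 0, 0, 0)
  clear (1,3): R1 −= (-7)R3 → (0, 1, 0, 0, -3)
  clear (2,3): R2 −= (3/5)R3 → (0, 0, 1, 0, 1)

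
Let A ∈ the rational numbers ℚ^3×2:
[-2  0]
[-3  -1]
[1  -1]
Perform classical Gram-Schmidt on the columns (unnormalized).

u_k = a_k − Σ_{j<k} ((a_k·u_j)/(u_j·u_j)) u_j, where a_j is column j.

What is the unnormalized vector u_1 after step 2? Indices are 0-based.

u_1 = (2/7, -4/7, -8/7)

Step 1: u_0 = a_0 = (-2, -3, 1).
Step 2: u_1 = a_1 − (1/7)·u_0 = (2/7, -4/7, -8/7).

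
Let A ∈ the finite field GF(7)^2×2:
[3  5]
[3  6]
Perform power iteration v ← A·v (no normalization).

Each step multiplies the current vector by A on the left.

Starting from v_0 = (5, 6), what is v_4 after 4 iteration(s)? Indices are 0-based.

v_4 = (1, 2)

v_0 = (5, 6).
v_1 = A·v_0 = (3, 2).
v_2 = A·v_1 = (5, 0).
v_3 = A·v_2 = (1, 1).
v_4 = A·v_3 = (1, 2).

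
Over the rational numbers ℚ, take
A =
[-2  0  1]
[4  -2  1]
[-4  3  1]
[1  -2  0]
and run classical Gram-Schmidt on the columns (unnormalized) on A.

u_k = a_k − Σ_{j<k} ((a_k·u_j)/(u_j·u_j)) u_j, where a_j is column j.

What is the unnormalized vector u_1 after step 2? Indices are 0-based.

u_1 = (-44/37, 14/37, 23/37, -52/37)

Step 1: u_0 = a_0 = (-2, 4, -4, 1).
Step 2: u_1 = a_1 − (-22/37)·u_0 = (-44/37, 14/37, 23/37, -52/37).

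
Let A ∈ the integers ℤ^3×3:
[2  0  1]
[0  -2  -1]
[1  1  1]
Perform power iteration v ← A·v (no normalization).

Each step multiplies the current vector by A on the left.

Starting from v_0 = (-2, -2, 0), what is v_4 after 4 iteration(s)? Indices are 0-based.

v_0 = (-2, -2, 0).
v_1 = A·v_0 = (-4, 4, -4).
v_2 = A·v_1 = (-12, -4, -4).
v_3 = A·v_2 = (-28, 12, -20).
v_4 = A·v_3 = (-76, -4, -36).

v_4 = (-76, -4, -36)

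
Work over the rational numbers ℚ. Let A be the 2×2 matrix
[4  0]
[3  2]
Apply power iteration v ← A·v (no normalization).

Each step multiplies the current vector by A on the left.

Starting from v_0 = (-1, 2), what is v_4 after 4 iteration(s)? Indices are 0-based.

v_4 = (-256, -328)

v_0 = (-1, 2).
v_1 = A·v_0 = (-4, 1).
v_2 = A·v_1 = (-16, -10).
v_3 = A·v_2 = (-64, -68).
v_4 = A·v_3 = (-256, -328).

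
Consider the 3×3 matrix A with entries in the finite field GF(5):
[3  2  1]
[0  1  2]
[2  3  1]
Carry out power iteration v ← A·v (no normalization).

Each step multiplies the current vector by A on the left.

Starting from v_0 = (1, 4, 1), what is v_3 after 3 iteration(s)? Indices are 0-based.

v_0 = (1, 4, 1).
v_1 = A·v_0 = (2, 1, 0).
v_2 = A·v_1 = (3, 1, 2).
v_3 = A·v_2 = (3, 0, 1).

v_3 = (3, 0, 1)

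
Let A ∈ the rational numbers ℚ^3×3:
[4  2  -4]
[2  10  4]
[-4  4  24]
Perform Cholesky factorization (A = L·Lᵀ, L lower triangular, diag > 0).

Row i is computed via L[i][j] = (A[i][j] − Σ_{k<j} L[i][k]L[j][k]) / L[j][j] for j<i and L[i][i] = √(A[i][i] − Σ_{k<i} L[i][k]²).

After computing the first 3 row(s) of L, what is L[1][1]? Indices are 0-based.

L[1][1] = 3

Step 1: L[0][0] = √(4) = 2.
  L[1][0] = (2) / L[0][0] = 1.
Step 2: L[1][1] = √(9) = 3.
  L[2][0] = (-4) / L[0][0] = -2.
  L[2][1] = (6) / L[1][1] = 2.
Step 3: L[2][2] = √(16) = 4.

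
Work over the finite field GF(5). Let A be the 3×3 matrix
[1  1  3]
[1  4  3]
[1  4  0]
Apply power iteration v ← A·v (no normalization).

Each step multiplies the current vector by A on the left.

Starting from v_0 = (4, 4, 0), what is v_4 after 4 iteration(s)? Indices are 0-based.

v_4 = (4, 1, 1)

v_0 = (4, 4, 0).
v_1 = A·v_0 = (3, 0, 0).
v_2 = A·v_1 = (3, 3, 3).
v_3 = A·v_2 = (0, 4, 0).
v_4 = A·v_3 = (4, 1, 1).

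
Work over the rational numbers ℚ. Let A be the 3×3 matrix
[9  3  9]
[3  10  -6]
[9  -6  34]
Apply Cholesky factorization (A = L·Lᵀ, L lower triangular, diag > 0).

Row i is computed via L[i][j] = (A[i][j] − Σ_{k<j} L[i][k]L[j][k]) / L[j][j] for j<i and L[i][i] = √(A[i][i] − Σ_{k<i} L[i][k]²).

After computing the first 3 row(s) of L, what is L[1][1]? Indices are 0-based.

Step 1: L[0][0] = √(9) = 3.
  L[1][0] = (3) / L[0][0] = 1.
Step 2: L[1][1] = √(9) = 3.
  L[2][0] = (9) / L[0][0] = 3.
  L[2][1] = (-9) / L[1][1] = -3.
Step 3: L[2][2] = √(16) = 4.

L[1][1] = 3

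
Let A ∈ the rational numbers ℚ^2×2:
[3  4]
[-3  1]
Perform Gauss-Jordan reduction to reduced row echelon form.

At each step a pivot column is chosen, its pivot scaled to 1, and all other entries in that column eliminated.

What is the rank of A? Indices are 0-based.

pivot(0,0)=3: scale R0 → (1, 4/3)
  clear (1,0): R1 −= (-3)R0 → (0, 5)
pivot(1,1)=5: scale R1 → (0, 1)
  clear (0,1): R0 −= (4/3)R1 → (1, 0)

rank = 2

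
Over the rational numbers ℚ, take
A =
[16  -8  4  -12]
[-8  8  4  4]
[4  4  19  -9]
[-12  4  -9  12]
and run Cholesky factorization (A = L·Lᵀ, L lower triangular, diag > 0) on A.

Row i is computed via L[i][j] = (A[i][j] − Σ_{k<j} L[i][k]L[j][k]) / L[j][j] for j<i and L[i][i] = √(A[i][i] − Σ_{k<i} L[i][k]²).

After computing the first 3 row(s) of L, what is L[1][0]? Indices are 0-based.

L[1][0] = -2

Step 1: L[0][0] = √(16) = 4.
  L[1][0] = (-8) / L[0][0] = -2.
Step 2: L[1][1] = √(4) = 2.
  L[2][0] = (4) / L[0][0] = 1.
  L[2][1] = (6) / L[1][1] = 3.
Step 3: L[2][2] = √(9) = 3.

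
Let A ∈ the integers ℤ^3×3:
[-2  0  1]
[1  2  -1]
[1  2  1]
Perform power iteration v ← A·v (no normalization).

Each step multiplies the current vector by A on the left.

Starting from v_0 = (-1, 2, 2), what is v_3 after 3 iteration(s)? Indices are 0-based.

v_3 = (17, -12, 10)

v_0 = (-1, 2, 2).
v_1 = A·v_0 = (4, 1, 5).
v_2 = A·v_1 = (-3, 1, 11).
v_3 = A·v_2 = (17, -12, 10).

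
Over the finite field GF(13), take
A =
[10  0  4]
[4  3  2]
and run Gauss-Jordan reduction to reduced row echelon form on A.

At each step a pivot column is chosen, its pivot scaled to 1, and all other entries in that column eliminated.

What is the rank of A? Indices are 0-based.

step 1: normalize row 0 (÷10) = (1, 0, 3)
  row 1: subtract 4×row0 = (0, 3, 3)
step 2: normalize row 1 (÷3) = (0, 1, 1)

rank = 2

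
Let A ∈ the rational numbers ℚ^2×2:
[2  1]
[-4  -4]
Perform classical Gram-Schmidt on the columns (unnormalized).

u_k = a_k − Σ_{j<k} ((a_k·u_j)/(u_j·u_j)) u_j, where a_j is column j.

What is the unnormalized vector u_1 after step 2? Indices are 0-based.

u_1 = (-4/5, -2/5)

Step 1: u_0 = a_0 = (2, -4).
Step 2: u_1 = a_1 − (9/10)·u_0 = (-4/5, -2/5).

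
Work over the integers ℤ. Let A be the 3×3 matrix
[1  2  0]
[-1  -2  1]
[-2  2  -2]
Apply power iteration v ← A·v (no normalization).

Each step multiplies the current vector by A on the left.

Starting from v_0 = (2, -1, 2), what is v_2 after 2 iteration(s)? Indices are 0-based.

v_0 = (2, -1, 2).
v_1 = A·v_0 = (0, 2, -10).
v_2 = A·v_1 = (4, -14, 24).

v_2 = (4, -14, 24)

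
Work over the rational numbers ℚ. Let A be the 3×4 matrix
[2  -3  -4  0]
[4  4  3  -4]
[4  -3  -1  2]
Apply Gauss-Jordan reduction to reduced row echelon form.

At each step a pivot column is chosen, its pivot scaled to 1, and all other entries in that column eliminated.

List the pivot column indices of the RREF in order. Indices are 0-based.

step 1: normalize row 0 (÷2) = (1, -3/2, -2, 0)
  row 1: subtract 4×row0 = (0, 10, 11, -4)
  row 2: subtract 4×row0 = (0, 3, 7, 2)
step 2: normalize row 1 (÷10) = (0, 1, 11/10, -2/5)
  row 0: subtract -3/2×row1 = (1, 0, -7/20, -3/5)
  row 2: subtract 3×row1 = (0, 0, 37/10, 16/5)
step 3: normalize row 2 (÷37/10) = (0, 0, 1, 32/37)
  row 0: subtract -7/20×row2 = (1, 0, 0, -11/37)
  row 1: subtract 11/10×row2 = (0, 1, 0, -50/37)

pivot columns: 0, 1, 2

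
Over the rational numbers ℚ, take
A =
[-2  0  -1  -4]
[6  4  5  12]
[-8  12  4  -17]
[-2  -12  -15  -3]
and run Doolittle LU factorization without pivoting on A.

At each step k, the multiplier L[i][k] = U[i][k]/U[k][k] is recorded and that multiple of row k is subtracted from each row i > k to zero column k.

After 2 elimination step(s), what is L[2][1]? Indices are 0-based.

L[2][1] = 3

Step 1: pivot at (0,0) is -2.
  row1 ← row1 − (-3)·row0  ⇒  L[1][0]=-3, U row1=(0, 4, 2, 0)
  row2 ← row2 − (4)·row0  ⇒  L[2][0]=4, U row2=(0, 12, 8, -1)
  row3 ← row3 − (1)·row0  ⇒  L[3][0]=1, U row3=(0, -12, -14, 1)
Step 2: pivot at (1,1) is 4.
  row2 ← row2 − (3)·row1  ⇒  L[2][1]=3, U row2=(0, 0, 2, -1)
  row3 ← row3 − (-3)·row1  ⇒  L[3][1]=-3, U row3=(0, 0, -8, 1)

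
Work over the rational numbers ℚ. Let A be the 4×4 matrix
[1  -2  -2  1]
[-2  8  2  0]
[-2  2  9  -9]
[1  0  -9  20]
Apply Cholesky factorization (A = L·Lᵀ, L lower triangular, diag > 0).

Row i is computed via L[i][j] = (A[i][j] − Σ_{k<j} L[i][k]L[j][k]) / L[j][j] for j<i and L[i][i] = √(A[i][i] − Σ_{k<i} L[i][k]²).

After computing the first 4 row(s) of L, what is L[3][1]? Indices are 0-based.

Step 1: L[0][0] = √(1) = 1.
  L[1][0] = (-2) / L[0][0] = -2.
Step 2: L[1][1] = √(4) = 2.
  L[2][0] = (-2) / L[0][0] = -2.
  L[2][1] = (-2) / L[1][1] = -1.
Step 3: L[2][2] = √(4) = 2.
  L[3][0] = (1) / L[0][0] = 1.
  L[3][1] = (2) / L[1][1] = 1.
  L[3][2] = (-6) / L[2][2] = -3.
Step 4: L[3][3] = √(9) = 3.

L[3][1] = 1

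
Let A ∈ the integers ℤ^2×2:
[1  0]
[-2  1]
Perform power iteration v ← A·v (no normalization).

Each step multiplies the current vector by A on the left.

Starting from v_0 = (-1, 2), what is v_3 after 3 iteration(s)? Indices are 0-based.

v_3 = (-1, 8)

v_0 = (-1, 2).
v_1 = A·v_0 = (-1, 4).
v_2 = A·v_1 = (-1, 6).
v_3 = A·v_2 = (-1, 8).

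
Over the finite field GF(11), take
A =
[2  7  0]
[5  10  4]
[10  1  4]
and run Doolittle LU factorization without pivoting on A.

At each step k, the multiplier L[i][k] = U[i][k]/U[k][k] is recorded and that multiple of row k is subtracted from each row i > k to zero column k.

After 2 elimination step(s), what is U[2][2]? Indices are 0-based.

k=0: U[0][0]=2
  eliminate (1,0): mult=8, new row 1: (0, 9, 4); set L[1][0]=8
  eliminate (2,0): mult=5, new row 2: (0, 10, 4); set L[2][0]=5
k=1: U[1][1]=9
  eliminate (2,1): mult=6, new row 2: (0, 0, 2); set L[2][1]=6

U[2][2] = 2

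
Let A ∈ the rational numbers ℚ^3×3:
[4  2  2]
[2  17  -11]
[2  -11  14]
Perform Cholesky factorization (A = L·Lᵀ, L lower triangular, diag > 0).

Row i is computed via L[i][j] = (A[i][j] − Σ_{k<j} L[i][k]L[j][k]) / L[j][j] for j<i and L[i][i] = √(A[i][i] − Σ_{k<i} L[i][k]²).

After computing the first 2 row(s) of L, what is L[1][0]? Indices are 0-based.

Step 1: L[0][0] = √(4) = 2.
  L[1][0] = (2) / L[0][0] = 1.
Step 2: L[1][1] = √(16) = 4.

L[1][0] = 1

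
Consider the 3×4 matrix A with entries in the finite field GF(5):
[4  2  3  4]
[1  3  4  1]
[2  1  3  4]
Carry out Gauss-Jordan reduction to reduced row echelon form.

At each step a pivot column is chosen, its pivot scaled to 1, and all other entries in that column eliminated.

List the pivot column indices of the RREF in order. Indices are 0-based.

pivot columns: 0, 2, 3

pivot(0,0)=4: scale R0 → (1, 3, 2, 1)
  clear (1,0): R1 −= (1)R0 → (0, 0, 2, 0)
  clear (2,0): R2 −= (2)R0 → (0, 0, 4, 2)
col 1: no nonzero at/below row 1; advance.
pivot(1,2)=2: scale R1 → (0, 0, 1, 0)
  clear (0,2): R0 −= (2)R1 → (1, 3, 0, 1)
  clear (2,2): R2 −= (4)R1 → (0, 0, 0, 2)
pivot(2,3)=2: scale R2 → (0, 0, 0, 1)
  clear (0,3): R0 −= (1)R2 → (1, 3, 0, 0)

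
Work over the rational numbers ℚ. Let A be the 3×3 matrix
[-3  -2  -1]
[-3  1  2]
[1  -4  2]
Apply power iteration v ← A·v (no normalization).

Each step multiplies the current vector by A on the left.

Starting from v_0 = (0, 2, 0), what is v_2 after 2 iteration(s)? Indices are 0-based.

v_0 = (0, 2, 0).
v_1 = A·v_0 = (-4, 2, -8).
v_2 = A·v_1 = (16, -2, -28).

v_2 = (16, -2, -28)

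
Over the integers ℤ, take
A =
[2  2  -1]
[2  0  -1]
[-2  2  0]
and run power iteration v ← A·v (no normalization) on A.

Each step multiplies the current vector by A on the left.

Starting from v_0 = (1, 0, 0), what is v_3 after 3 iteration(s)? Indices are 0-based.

v_0 = (1, 0, 0).
v_1 = A·v_0 = (2, 2, -2).
v_2 = A·v_1 = (10, 6, 0).
v_3 = A·v_2 = (32, 20, -8).

v_3 = (32, 20, -8)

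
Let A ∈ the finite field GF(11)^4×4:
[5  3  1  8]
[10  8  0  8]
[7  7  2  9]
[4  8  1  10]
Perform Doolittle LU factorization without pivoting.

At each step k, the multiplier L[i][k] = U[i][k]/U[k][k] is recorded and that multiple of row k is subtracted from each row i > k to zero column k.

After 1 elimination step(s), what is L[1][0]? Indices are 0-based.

Step 1: pivot at (0,0) is 5.
  row1 ← row1 − (2)·row0  ⇒  L[1][0]=2, U row1=(0, 2, 9, 3)
  row2 ← row2 − (8)·row0  ⇒  L[2][0]=8, U row2=(0, 5, 5, 0)
  row3 ← row3 − (3)·row0  ⇒  L[3][0]=3, U row3=(0, 10, 9, 8)

L[1][0] = 2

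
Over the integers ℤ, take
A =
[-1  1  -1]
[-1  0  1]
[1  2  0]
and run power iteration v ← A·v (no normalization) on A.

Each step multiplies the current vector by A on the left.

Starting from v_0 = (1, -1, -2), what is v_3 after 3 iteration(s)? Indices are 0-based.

v_3 = (7, -4, -4)

v_0 = (1, -1, -2).
v_1 = A·v_0 = (0, -3, -1).
v_2 = A·v_1 = (-2, -1, -6).
v_3 = A·v_2 = (7, -4, -4).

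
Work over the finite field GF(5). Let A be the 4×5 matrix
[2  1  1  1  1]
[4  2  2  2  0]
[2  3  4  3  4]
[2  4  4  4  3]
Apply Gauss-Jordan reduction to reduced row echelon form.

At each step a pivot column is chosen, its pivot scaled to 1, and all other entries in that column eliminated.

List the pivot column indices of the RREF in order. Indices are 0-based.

pivot columns: 0, 1, 2, 4

[1] R0 /= 2  ⇒  (1, 3, 3, 3, 3)
     R1 -= 4·R0  ⇒  (0, 0, 0, 0, 3)
     R2 -= 2·R0  ⇒  (0, 2, 3, 2, 3)
     R3 -= 2·R0  ⇒  (0, 3, 3, 3, 2)
[2] R1 <-> R2
[2] R1 /= 2  ⇒  (0, 1, 4, 1, 4)
     R0 -= 3·R1  ⇒  (1, 0, 1, 0, 1)
     R3 -= 3·R1  ⇒  (0, 0, 1, 0, 0)
[3] R2 <-> R3
[3] R2 /= 1  ⇒  (0, 0, 1, 0, 0)
     R0 -= 1·R2  ⇒  (1, 0, 0, 0, 1)
     R1 -= 4·R2  ⇒  (0, 1, 0, 1, 4)
column 3 empty below row 3
[4] R3 /= 3  ⇒  (0, 0, 0, 0, 1)
     R0 -= 1·R3  ⇒  (1, 0, 0, 0, 0)
     R1 -= 4·R3  ⇒  (0, 1, 0, 1, 0)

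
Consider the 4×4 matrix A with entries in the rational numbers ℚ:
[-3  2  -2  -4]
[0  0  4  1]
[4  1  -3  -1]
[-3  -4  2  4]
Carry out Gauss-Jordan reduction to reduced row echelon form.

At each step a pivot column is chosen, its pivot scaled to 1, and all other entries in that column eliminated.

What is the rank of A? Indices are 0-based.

rank = 4

[1] R0 /= -3  ⇒  (1, -2/3, 2/3, 4/3)
     R2 -= 4·R0  ⇒  (0, 11/3, -17/3, -19/3)
     R3 -= -3·R0  ⇒  (0, -6, 4, 8)
[2] R1 <-> R2
[2] R1 /= 11/3  ⇒  (0, 1, -17/11, -19/11)
     R0 -= -2/3·R1  ⇒  (1, 0, -4/11, 2/11)
     R3 -= -6·R1  ⇒  (0, 0, -58/11, -26/11)
[3] R2 /= 4  ⇒  (0, 0, 1, 1/4)
     R0 -= -4/11·R2  ⇒  (1, 0, 0, 3/11)
     R1 -= -17/11·R2  ⇒  (0, 1, 0, -59/44)
     R3 -= -58/11·R2  ⇒  (0, 0, 0, -23/22)
[4] R3 /= -23/22  ⇒  (0, 0, 0, 1)
     R0 -= 3/11·R3  ⇒  (1, 0, 0, 0)
     R1 -= -59/44·R3  ⇒  (0, 1, 0, 0)
     R2 -= 1/4·R3  ⇒  (0, 0, 1, 0)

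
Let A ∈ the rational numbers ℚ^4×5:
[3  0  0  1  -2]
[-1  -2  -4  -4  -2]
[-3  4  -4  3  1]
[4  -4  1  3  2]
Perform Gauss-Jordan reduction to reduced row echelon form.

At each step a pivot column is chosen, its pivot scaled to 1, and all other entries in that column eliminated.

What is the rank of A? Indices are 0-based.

rank = 4

pivot(0,0)=3: scale R0 → (1, 0, 0, 1/3, -2/3)
  clear (1,0): R1 −= (-1)R0 → (0, -2, -4, -11/3, -8/3)
  clear (2,0): R2 −= (-3)R0 → (0, 4, -4, 4, -1)
  clear (3,0): R3 −= (4)R0 → (0, -4, 1, 5/3, 14/3)
pivot(1,1)=-2: scale R1 → (0, 1, 2, 11/6, 4/3)
  clear (2,1): R2 −= (4)R1 → (0, 0, -12, -10/3, -19/3)
  clear (3,1): R3 −= (-4)R1 → (0, 0, 9, 9, 10)
pivot(2,2)=-12: scale R2 → (0, 0, 1, 5/18, 19/36)
  clear (1,2): R1 −= (2)R2 → (0, 1, 0, 23/18, 5/18)
  clear (3,2): R3 −= (9)R2 → (0, 0, 0, 13/2, 21/4)
pivot(3,3)=13/2: scale R3 → (0, 0, 0, 1, 21/26)
  clear (0,3): R0 −= (1/3)R3 → (1, 0, 0, 0, -73/78)
  clear (1,3): R1 −= (23/18)R3 → (0, 1, 0, 0, -353/468)
  clear (2,3): R2 −= (5/18)R3 → (0, 0, 1, 0, 71/234)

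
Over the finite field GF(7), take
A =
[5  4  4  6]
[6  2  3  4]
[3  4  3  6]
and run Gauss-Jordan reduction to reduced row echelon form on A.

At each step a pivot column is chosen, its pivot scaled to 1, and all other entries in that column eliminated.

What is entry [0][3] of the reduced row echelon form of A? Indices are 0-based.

[1] R0 /= 5  ⇒  (1, 5, 5, 4)
     R1 -= 6·R0  ⇒  (0, 0, 1, 1)
     R2 -= 3·R0  ⇒  (0, 3, 2, 1)
[2] R1 <-> R2
[2] R1 /= 3  ⇒  (0, 1, 3, 5)
     R0 -= 5·R1  ⇒  (1, 0, 4, 0)
[3] R2 /= 1  ⇒  (0, 0, 1, 1)
     R0 -= 4·R2  ⇒  (1, 0, 0, 3)
     R1 -= 3·R2  ⇒  (0, 1, 0, 2)

M[0][3] = 3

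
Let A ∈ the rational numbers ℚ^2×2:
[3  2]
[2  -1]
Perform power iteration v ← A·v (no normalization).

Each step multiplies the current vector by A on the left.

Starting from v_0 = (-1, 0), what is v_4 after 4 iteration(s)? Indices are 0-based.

v_4 = (-185, -72)

v_0 = (-1, 0).
v_1 = A·v_0 = (-3, -2).
v_2 = A·v_1 = (-13, -4).
v_3 = A·v_2 = (-47, -22).
v_4 = A·v_3 = (-185, -72).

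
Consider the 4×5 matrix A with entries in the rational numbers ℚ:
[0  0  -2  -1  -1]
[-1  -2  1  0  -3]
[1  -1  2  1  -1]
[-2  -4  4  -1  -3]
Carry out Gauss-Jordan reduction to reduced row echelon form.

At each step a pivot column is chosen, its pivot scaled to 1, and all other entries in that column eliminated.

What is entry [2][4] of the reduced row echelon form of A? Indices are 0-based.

step 1: exchange rows 0,1
step 1: normalize row 0 (÷-1) = (1, 2, -1, 0, 3)
  row 2: subtract 1×row0 = (0, -3, 3, 1, -4)
  row 3: subtract -2×row0 = (0, 0, 2, -1, 3)
step 2: exchange rows 1,2
step 2: normalize row 1 (÷-3) = (0, 1, -1, -1/3, 4/3)
  row 0: subtract 2×row1 = (1, 0, 1, 2/3, 1/3)
step 3: normalize row 2 (÷-2) = (0, 0, 1, 1/2, 1/2)
  row 0: subtract 1×row2 = (1, 0, 0, 1/6, -1/6)
  row 1: subtract -1×row2 = (0, 1, 0, 1/6, 11/6)
  row 3: subtract 2×row2 = (0, 0, 0, -2, 2)
step 4: normalize row 3 (÷-2) = (0, 0, 0, 1, -1)
  row 0: subtract 1/6×row3 = (1, 0, 0, 0, 0)
  row 1: subtract 1/6×row3 = (0, 1, 0, 0, 2)
  row 2: subtract 1/2×row3 = (0, 0, 1, 0, 1)

M[2][4] = 1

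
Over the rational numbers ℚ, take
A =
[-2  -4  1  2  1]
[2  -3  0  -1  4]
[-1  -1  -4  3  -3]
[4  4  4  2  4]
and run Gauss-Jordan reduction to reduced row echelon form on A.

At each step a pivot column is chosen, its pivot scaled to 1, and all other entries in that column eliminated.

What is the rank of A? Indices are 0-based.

rank = 4

step 1: normalize row 0 (÷-2) = (1, 2, -1/2, -1, -1/2)
  row 1: subtract 2×row0 = (0, -7, 1, 1, 5)
  row 2: subtract -1×row0 = (0, 1, -9/2, 2, -7/2)
  row 3: subtract 4×row0 = (0, -4, 6, 6, 6)
step 2: normalize row 1 (÷-7) = (0, 1, -1/7, -1/7, -5/7)
  row 0: subtract 2×row1 = (1, 0, -3/14, -5/7, 13/14)
  row 2: subtract 1×row1 = (0, 0, -61/14, 15/7, -39/14)
  row 3: subtract -4×row1 = (0, 0, 38/7, 38/7, 22/7)
step 3: normalize row 2 (÷-61/14) = (0, 0, 1, -30/61, 39/61)
  row 0: subtract -3/14×row2 = (1, 0, 0, -50/61, 65/61)
  row 1: subtract -1/7×row2 = (0, 1, 0, -13/61, -38/61)
  row 3: subtract 38/7×row2 = (0, 0, 0, 494/61, -20/61)
step 4: normalize row 3 (÷494/61) = (0, 0, 0, 1, -10/247)
  row 0: subtract -50/61×row3 = (1, 0, 0, 0, 255/247)
  row 1: subtract -13/61×row3 = (0, 1, 0, 0, -12/19)
  row 2: subtract -30/61×row3 = (0, 0, 1, 0, 153/247)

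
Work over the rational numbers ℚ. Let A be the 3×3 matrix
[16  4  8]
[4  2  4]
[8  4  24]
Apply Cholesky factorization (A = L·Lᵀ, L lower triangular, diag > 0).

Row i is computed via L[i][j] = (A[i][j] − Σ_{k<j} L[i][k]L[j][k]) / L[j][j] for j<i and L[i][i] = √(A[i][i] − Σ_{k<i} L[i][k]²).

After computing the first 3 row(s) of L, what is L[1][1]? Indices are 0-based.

L[1][1] = 1

Step 1: L[0][0] = √(16) = 4.
  L[1][0] = (4) / L[0][0] = 1.
Step 2: L[1][1] = √(1) = 1.
  L[2][0] = (8) / L[0][0] = 2.
  L[2][1] = (2) / L[1][1] = 2.
Step 3: L[2][2] = √(16) = 4.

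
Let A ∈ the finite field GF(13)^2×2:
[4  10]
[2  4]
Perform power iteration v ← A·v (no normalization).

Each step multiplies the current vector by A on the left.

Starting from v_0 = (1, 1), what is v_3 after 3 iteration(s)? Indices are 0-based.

v_3 = (9, 11)

v_0 = (1, 1).
v_1 = A·v_0 = (1, 6).
v_2 = A·v_1 = (12, 0).
v_3 = A·v_2 = (9, 11).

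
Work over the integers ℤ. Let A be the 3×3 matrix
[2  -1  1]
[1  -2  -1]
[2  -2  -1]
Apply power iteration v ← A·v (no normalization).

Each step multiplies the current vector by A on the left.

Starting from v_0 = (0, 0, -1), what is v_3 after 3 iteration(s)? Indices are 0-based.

v_3 = (-5, 11, 9)

v_0 = (0, 0, -1).
v_1 = A·v_0 = (-1, 1, 1).
v_2 = A·v_1 = (-2, -4, -5).
v_3 = A·v_2 = (-5, 11, 9).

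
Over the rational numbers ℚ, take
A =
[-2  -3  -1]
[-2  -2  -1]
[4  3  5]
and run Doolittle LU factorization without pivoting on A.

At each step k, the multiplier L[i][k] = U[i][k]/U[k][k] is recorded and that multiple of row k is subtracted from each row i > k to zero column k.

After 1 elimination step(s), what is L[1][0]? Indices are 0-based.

[col 0] pivot -2
  R1 -= 1*R0 → (0, 1, 0)  (L[1][0] := 1)
  R2 -= -2*R0 → (0, -3, 3)  (L[2][0] := -2)

L[1][0] = 1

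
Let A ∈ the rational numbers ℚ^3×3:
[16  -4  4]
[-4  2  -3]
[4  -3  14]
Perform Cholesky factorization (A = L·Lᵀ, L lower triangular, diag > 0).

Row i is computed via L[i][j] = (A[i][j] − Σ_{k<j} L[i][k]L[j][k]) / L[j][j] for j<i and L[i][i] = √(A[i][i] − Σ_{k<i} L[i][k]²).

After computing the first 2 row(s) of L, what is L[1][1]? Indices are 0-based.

L[1][1] = 1

Step 1: L[0][0] = √(16) = 4.
  L[1][0] = (-4) / L[0][0] = -1.
Step 2: L[1][1] = √(1) = 1.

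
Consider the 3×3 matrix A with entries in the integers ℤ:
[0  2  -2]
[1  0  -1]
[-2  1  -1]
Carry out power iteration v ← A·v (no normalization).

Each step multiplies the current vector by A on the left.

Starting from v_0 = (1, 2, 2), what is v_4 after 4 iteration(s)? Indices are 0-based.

v_4 = (8, 5, 0)

v_0 = (1, 2, 2).
v_1 = A·v_0 = (0, -1, -2).
v_2 = A·v_1 = (2, 2, 1).
v_3 = A·v_2 = (2, 1, -3).
v_4 = A·v_3 = (8, 5, 0).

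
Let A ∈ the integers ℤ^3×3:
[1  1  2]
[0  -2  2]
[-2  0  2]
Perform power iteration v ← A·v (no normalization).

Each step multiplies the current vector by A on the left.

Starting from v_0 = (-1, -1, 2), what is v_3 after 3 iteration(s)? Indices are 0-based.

v_0 = (-1, -1, 2).
v_1 = A·v_0 = (2, 6, 6).
v_2 = A·v_1 = (20, 0, 8).
v_3 = A·v_2 = (36, 16, -24).

v_3 = (36, 16, -24)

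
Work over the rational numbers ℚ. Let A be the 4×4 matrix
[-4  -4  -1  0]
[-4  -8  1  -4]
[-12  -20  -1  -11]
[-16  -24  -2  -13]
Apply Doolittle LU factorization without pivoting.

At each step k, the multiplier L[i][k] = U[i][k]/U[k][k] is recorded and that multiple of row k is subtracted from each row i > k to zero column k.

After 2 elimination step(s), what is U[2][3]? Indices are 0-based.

U[2][3] = -3

Step 1: pivot at (0,0) is -4.
  row1 ← row1 − (1)·row0  ⇒  L[1][0]=1, U row1=(0, -4, 2, -4)
  row2 ← row2 − (3)·row0  ⇒  L[2][0]=3, U row2=(0, -8, 2, -11)
  row3 ← row3 − (4)·row0  ⇒  L[3][0]=4, U row3=(0, -8, 2, -13)
Step 2: pivot at (1,1) is -4.
  row2 ← row2 − (2)·row1  ⇒  L[2][1]=2, U row2=(0, 0, -2, -3)
  row3 ← row3 − (2)·row1  ⇒  L[3][1]=2, U row3=(0, 0, -2, -5)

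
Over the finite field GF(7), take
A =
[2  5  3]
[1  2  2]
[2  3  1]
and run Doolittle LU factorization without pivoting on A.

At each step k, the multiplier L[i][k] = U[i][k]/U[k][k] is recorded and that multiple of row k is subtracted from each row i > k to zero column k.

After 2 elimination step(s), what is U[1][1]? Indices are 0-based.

k=0: U[0][0]=2
  eliminate (1,0): mult=4, new row 1: (0, 3, 4); set L[1][0]=4
  eliminate (2,0): mult=1, new row 2: (0, 5, 5); set L[2][0]=1
k=1: U[1][1]=3
  eliminate (2,1): mult=4, new row 2: (0, 0, 3); set L[2][1]=4

U[1][1] = 3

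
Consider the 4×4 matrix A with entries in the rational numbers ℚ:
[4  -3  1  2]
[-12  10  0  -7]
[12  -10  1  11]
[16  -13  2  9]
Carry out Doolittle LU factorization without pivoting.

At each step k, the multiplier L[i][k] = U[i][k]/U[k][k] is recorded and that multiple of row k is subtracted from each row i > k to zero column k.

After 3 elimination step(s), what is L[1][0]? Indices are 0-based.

Step 1: pivot at (0,0) is 4.
  row1 ← row1 − (-3)·row0  ⇒  L[1][0]=-3, U row1=(0, 1, 3, -1)
  row2 ← row2 − (3)·row0  ⇒  L[2][0]=3, U row2=(0, -1, -2, 5)
  row3 ← row3 − (4)·row0  ⇒  L[3][0]=4, U row3=(0, -1, -2, 1)
Step 2: pivot at (1,1) is 1.
  row2 ← row2 − (-1)·row1  ⇒  L[2][1]=-1, U row2=(0, 0, 1, 4)
  row3 ← row3 − (-1)·row1  ⇒  L[3][1]=-1, U row3=(0, 0, 1, 0)
Step 3: pivot at (2,2) is 1.
  row3 ← row3 − (1)·row2  ⇒  L[3][2]=1, U row3=(0, 0, 0, -4)

L[1][0] = -3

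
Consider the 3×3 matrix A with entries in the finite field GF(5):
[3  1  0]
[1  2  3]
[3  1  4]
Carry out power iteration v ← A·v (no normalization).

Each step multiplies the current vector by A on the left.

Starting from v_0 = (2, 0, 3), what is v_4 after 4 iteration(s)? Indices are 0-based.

v_4 = (3, 0, 0)

v_0 = (2, 0, 3).
v_1 = A·v_0 = (1, 1, 3).
v_2 = A·v_1 = (4, 2, 1).
v_3 = A·v_2 = (4, 1, 3).
v_4 = A·v_3 = (3, 0, 0).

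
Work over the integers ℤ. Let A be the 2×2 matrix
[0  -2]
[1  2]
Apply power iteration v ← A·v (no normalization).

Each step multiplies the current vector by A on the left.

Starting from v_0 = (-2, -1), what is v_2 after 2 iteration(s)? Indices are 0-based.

v_2 = (8, -6)

v_0 = (-2, -1).
v_1 = A·v_0 = (2, -4).
v_2 = A·v_1 = (8, -6).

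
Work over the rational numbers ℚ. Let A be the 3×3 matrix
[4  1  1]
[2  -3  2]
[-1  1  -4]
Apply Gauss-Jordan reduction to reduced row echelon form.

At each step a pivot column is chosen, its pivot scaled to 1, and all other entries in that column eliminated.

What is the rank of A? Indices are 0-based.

pivot(0,0)=4: scale R0 → (1, 1/4, 1/4)
  clear (1,0): R1 −= (2)R0 → (0, -7/2, 3/2)
  clear (2,0): R2 −= (-1)R0 → (0, 5/4, -15/4)
pivot(1,1)=-7/2: scale R1 → (0, 1, -3/7)
  clear (0,1): R0 −= (1/4)R1 → (1, 0, 5/14)
  clear (2,1): R2 −= (5/4)R1 → (0, 0, -45/14)
pivot(2,2)=-45/14: scale R2 → (0, 0, 1)
  clear (0,2): R0 −= (5/14)R2 → (1, 0, 0)
  clear (1,2): R1 −= (-3/7)R2 → (0, 1, 0)

rank = 3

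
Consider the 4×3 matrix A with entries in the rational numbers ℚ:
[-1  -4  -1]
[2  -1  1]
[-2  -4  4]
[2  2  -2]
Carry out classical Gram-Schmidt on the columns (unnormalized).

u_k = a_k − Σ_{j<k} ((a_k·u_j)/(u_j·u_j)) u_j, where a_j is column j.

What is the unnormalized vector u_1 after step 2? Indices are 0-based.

Step 1: u_0 = a_0 = (-1, 2, -2, 2).
Step 2: u_1 = a_1 − (14/13)·u_0 = (-38/13, -41/13, -24/13, -2/13).

u_1 = (-38/13, -41/13, -24/13, -2/13)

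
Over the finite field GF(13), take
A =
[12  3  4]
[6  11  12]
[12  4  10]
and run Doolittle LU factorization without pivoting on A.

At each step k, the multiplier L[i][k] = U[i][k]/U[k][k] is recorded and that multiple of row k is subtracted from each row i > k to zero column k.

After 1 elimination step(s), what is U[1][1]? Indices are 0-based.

U[1][1] = 3

Step 1: pivot at (0,0) is 12.
  row1 ← row1 − (7)·row0  ⇒  L[1][0]=7, U row1=(0, 3, 10)
  row2 ← row2 − (1)·row0  ⇒  L[2][0]=1, U row2=(0, 1, 6)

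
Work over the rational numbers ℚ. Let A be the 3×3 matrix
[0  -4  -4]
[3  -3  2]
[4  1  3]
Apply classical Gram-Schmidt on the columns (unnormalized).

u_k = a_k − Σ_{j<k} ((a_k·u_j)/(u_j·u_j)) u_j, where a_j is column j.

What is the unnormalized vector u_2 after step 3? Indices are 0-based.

Step 1: u_0 = a_0 = (0, 3, 4).
Step 2: u_1 = a_1 − (-1/5)·u_0 = (-4, -12/5, 9/5).
Step 3: u_2 = a_2 − (18/25)·u_0 − (83/125)·u_1 = (-168/125, 896/625, -672/625).

u_2 = (-168/125, 896/625, -672/625)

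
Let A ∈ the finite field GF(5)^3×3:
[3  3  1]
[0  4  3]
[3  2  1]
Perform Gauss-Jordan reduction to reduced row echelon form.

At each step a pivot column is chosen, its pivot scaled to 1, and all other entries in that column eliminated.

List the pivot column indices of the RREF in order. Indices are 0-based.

[1] R0 /= 3  ⇒  (1, 1, 2)
     R2 -= 3·R0  ⇒  (0, 4, 0)
[2] R1 /= 4  ⇒  (0, 1, 2)
     R0 -= 1·R1  ⇒  (1, 0, 0)
     R2 -= 4·R1  ⇒  (0, 0, 2)
[3] R2 /= 2  ⇒  (0, 0, 1)
     R1 -= 2·R2  ⇒  (0, 1, 0)

pivot columns: 0, 1, 2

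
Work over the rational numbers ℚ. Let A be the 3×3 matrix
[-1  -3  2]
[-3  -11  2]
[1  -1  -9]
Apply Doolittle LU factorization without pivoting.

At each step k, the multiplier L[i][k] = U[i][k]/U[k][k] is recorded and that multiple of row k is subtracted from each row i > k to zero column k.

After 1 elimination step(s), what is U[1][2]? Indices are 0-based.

[col 0] pivot -1
  R1 -= 3*R0 → (0, -2, -4)  (L[1][0] := 3)
  R2 -= -1*R0 → (0, -4, -7)  (L[2][0] := -1)

U[1][2] = -4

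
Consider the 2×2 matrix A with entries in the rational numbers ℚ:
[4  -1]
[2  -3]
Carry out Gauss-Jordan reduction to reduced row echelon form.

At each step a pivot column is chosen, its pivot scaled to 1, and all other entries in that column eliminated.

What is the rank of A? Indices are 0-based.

step 1: normalize row 0 (÷4) = (1, -1/4)
  row 1: subtract 2×row0 = (0, -5/2)
step 2: normalize row 1 (÷-5/2) = (0, 1)
  row 0: subtract -1/4×row1 = (1, 0)

rank = 2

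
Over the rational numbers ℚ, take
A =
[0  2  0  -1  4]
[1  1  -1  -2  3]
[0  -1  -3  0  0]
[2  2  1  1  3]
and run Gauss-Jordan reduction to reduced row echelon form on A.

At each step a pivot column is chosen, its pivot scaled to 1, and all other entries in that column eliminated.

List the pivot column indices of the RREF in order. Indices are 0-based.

pivot columns: 0, 1, 2, 3

pivot(0,0): swap R0↔R1
pivot(0,0)=1: scale R0 → (1, 1, -1, -2, 3)
  clear (3,0): R3 −= (2)R0 → (0, 0, 3, 5, -3)
pivot(1,1)=2: scale R1 → (0, 1, 0, -1/2, 2)
  clear (0,1): R0 −= (1)R1 → (1, 0, -1, -3/2, 1)
  clear (2,1): R2 −= (-1)R1 → (0, 0, -3, -1/2, 2)
pivot(2,2)=-3: scale R2 → (0, 0, 1, 1/6, -2/3)
  clear (0,2): R0 −= (-1)R2 → (1, 0, 0, -4/3, 1/3)
  clear (3,2): R3 −= (3)R2 → (0, 0, 0, 9/2, -1)
pivot(3,3)=9/2: scale R3 → (0, 0, 0, 1, -2/9)
  clear (0,3): R0 −= (-4/3)R3 → (1, 0, 0, 0, 1/27)
  clear (1,3): R1 −= (-1/2)R3 → (0, 1, 0, 0, 17/9)
  clear (2,3): R2 −= (1/6)R3 → (0, 0, 1, 0, -17/27)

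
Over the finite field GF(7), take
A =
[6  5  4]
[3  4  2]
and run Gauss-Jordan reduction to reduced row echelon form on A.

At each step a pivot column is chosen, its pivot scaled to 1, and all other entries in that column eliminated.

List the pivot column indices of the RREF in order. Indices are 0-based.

[1] R0 /= 6  ⇒  (1, 2, 3)
     R1 -= 3·R0  ⇒  (0, 5, 0)
[2] R1 /= 5  ⇒  (0, 1, 0)
     R0 -= 2·R1  ⇒  (1, 0, 3)

pivot columns: 0, 1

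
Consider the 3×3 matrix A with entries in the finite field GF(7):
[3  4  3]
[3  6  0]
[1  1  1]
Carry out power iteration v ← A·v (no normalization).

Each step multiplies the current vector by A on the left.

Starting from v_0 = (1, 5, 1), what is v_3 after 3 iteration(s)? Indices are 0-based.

v_0 = (1, 5, 1).
v_1 = A·v_0 = (5, 5, 0).
v_2 = A·v_1 = (0, 3, 3).
v_3 = A·v_2 = (0, 4, 6).

v_3 = (0, 4, 6)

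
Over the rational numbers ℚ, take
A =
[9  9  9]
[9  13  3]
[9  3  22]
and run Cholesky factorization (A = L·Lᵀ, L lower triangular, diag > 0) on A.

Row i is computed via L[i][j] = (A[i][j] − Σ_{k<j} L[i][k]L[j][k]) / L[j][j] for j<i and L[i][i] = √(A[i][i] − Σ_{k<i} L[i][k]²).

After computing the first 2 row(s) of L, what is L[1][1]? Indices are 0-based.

Step 1: L[0][0] = √(9) = 3.
  L[1][0] = (9) / L[0][0] = 3.
Step 2: L[1][1] = √(4) = 2.

L[1][1] = 2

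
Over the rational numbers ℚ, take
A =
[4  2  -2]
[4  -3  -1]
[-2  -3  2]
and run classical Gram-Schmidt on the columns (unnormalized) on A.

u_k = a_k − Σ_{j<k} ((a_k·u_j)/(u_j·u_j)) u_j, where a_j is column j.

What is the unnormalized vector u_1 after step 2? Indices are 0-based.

u_1 = (16/9, -29/9, -26/9)

Step 1: u_0 = a_0 = (4, 4, -2).
Step 2: u_1 = a_1 − (1/18)·u_0 = (16/9, -29/9, -26/9).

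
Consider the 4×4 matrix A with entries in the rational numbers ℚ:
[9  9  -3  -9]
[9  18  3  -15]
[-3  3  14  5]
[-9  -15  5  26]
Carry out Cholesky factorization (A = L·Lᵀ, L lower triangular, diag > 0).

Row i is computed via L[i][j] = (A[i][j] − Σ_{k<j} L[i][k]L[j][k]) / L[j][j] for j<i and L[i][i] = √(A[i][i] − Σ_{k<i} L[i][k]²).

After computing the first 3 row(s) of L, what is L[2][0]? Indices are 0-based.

Step 1: L[0][0] = √(9) = 3.
  L[1][0] = (9) / L[0][0] = 3.
Step 2: L[1][1] = √(9) = 3.
  L[2][0] = (-3) / L[0][0] = -1.
  L[2][1] = (6) / L[1][1] = 2.
Step 3: L[2][2] = √(9) = 3.

L[2][0] = -1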